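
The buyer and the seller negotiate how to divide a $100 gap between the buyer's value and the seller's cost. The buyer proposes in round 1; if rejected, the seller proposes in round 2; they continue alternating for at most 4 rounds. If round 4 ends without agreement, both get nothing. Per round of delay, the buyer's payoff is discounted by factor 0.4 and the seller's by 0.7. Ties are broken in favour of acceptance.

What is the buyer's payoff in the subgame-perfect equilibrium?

Round 4 (the seller proposes): rejection yields 0 for the buyer; the seller offers 0 and keeps 100.
Round 3 (the buyer proposes): the seller can get 100 next round, worth 0.7 × 100 = 70 now, so the buyer offers 70, keeping 30.
Round 2 (the seller proposes): the buyer can get 30 next round, worth 0.4 × 30 = 12 now; the seller offers that and keeps 88.
Round 1 (the buyer proposes): the seller can get 88 next round, worth 0.7 × 88 = 61.6 now. The buyer offers 61.6 and keeps 100 − 61.6 = 38.4.

38.4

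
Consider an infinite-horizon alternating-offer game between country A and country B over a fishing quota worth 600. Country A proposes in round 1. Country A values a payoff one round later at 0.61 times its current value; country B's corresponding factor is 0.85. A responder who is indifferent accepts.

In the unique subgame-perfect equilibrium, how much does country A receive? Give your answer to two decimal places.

186.92

In a stationary SPE each proposer offers the other exactly their discounted continuation value.
If country A keeps x when proposing and country B keeps y when proposing, then x = 600 − 0.85y and y = 600 − 0.61x.
Solving: x = 600(1 − 0.85) / (1 − 0.61·0.85) = 90 / 0.4815 ≈ 186.9159.
Country B gets 600 − 186.9159 ≈ 413.0841.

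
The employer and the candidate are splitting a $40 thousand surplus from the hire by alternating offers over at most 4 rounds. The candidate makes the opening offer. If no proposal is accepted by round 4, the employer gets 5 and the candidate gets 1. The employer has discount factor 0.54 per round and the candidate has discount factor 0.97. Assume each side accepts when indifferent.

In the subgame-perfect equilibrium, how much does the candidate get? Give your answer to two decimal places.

Round 4 (the employer proposes): the candidate gets 1 if talks fail, so the employer offers 1 and keeps 39.
Round 3 (the candidate proposes): the employer can get 39 next round, worth 0.54 × 39 = 21.06 now, so the candidate offers 21.06, keeping 18.94.
Round 2 (the employer proposes): the candidate can get 18.94 next round, worth 0.97 × 18.94 = 18.3718 now, so the employer offers 18.3718, keeping 21.6282.
Round 1 (the candidate proposes): the employer can get 21.6282 next round, worth 0.54 × 21.6282 = 11.679228 now, so the candidate offers 11.679228, keeping 28.320772.

28.32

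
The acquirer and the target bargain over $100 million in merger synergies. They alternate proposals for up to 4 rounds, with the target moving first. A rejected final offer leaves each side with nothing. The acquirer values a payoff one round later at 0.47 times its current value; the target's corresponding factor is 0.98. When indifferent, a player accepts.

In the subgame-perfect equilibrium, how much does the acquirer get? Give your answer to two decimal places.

By backward induction:
Round 4 (the acquirer proposes): the target will accept anything ≥ 0, so the acquirer offers 0 and keeps 100.
Round 3 (the target proposes): the acquirer can get 100 next round, worth 0.47 × 100 = 47 now, so the target offers 47, keeping 53.
Round 2 (the acquirer proposes): the target can get 53 next round, worth 0.98 × 53 = 51.94 now. The acquirer offers 51.94 and keeps 100 − 51.94 = 48.06.
Round 1 (the target proposes): the acquirer can get 48.06 next round, worth 0.47 × 48.06 = 22.5882 now; the target offers that and keeps 77.4118.

22.59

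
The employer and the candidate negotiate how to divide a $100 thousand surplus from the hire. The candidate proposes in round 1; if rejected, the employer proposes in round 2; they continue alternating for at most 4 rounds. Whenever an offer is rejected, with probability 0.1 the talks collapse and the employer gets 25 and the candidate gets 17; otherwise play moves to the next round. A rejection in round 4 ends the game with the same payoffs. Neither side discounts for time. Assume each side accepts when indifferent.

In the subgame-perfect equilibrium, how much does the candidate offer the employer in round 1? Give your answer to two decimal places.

72.50

Round 4 (the employer proposes): the candidate gets 17 if talks fail, so the employer offers 17 and keeps 83.
Round 3 (the candidate proposes): rejecting gives the employer an expected 0.9 × 83 + 0.1 × 25 = 77.2; the candidate offers that and keeps 22.8.
Round 2 (the employer proposes): rejecting gives the candidate an expected 0.9 × 22.8 + 0.1 × 17 = 22.22. The employer offers 22.22 and keeps 100 − 22.22 = 77.78.
Round 1 (the candidate proposes): rejecting gives the employer an expected 0.9 × 77.78 + 0.1 × 25 = 72.502. The candidate offers 72.502 and keeps 100 − 72.502 = 27.498.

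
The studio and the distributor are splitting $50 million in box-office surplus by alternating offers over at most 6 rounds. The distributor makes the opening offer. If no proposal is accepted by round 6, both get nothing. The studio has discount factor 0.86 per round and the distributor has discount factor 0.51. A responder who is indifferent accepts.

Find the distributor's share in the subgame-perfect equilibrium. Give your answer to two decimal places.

Solve by backward induction from round 6.
Round 6 (the studio proposes): the distributor will accept anything ≥ 0, so the studio offers 0 and keeps 50.
Round 5 (the distributor proposes): the studio can get 50 next round, worth 0.86 × 50 = 43 now, so the distributor offers 43, keeping 7.
Round 4 (the studio proposes): the distributor can get 7 next round, worth 0.51 × 7 = 3.57 now. The studio offers 3.57 and keeps 50 − 3.57 = 46.43.
Round 3 (the distributor proposes): the studio can get 46.43 next round, worth 0.86 × 46.43 = 39.9298 now; the distributor offers that and keeps 10.0702.
Round 2 (the studio proposes): the distributor can get 10.0702 next round, worth 0.51 × 10.0702 = 5.135802 now, so the studio offers 5.135802, keeping 44.864198.
Round 1 (the distributor proposes): the studio can get 44.864198 next round, worth 0.86 × 44.864198 = 38.58321028 now; the distributor offers that and keeps 11.41678972.

11.42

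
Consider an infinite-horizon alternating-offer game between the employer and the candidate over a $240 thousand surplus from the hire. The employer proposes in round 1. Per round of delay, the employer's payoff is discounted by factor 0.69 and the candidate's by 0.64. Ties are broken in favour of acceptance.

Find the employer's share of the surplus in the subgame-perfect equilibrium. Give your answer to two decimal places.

154.73

Let x be the employer's share when the employer proposes and y be the candidate's share when the candidate proposes.
The candidate accepts iff offered ≥ 0.64·y, so x = 240 − 0.64y. Symmetrically y = 240 − 0.69x.
Substituting: x = 240 − 0.64(240 − 0.69x), giving x(1 − 0.69·0.64) = 240(1 − 0.64).
So x = 240 × 0.36 / 0.5584 ≈ 154.7278, and the candidate receives 240 − x ≈ 85.2722.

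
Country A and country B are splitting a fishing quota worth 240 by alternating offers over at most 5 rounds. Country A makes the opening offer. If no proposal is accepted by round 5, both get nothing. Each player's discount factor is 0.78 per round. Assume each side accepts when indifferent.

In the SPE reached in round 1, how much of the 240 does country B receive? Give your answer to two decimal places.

66.24

Round 5 (country A proposes): rejection yields 0 for country B; country A offers 0 and keeps 240.
Round 4 (country B proposes): country A can get 240 next round, worth 0.78 × 240 = 187.2 now, so country B offers 187.2, keeping 52.8.
Round 3 (country A proposes): country B can get 52.8 next round, worth 0.78 × 52.8 = 41.184 now, so country A offers 41.184, keeping 198.816.
Round 2 (country B proposes): country A can get 198.816 next round, worth 0.78 × 198.816 = 155.07648 now, so country B offers 155.07648, keeping 84.92352.
Round 1 (country A proposes): country B can get 84.92352 next round, worth 0.78 × 84.92352 = 66.2403456 now, so country A offers 66.2403456, keeping 173.7596544.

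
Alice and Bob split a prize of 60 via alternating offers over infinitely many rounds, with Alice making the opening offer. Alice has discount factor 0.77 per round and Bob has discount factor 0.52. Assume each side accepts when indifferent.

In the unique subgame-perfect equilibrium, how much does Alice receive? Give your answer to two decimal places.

48.03

Let x be Alice's share when Alice proposes and y be Bob's share when Bob proposes.
Bob accepts iff offered ≥ 0.52·y, so x = 60 − 0.52y. Symmetrically y = 60 − 0.77x.
Substituting: x = 60 − 0.52(60 − 0.77x), giving x(1 − 0.77·0.52) = 60(1 − 0.52).
So x = 60 × 0.48 / 0.5996 ≈ 48.0320, and Bob receives 60 − x ≈ 11.9680.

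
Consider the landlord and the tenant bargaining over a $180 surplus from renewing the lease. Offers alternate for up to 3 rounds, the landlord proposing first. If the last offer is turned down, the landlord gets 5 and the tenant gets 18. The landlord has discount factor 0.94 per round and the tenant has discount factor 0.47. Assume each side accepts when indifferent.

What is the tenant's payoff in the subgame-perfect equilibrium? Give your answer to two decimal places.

Round 3 (the landlord proposes): the tenant gets 18 if talks fail, so the landlord offers 18 and keeps 162.
Round 2 (the tenant proposes): the landlord can get 162 next round, worth 0.94 × 162 = 152.28 now; the tenant offers that and keeps 27.72.
Round 1 (the landlord proposes): the tenant can get 27.72 next round, worth 0.47 × 27.72 = 13.0284 now. The landlord offers 13.0284 and keeps 180 − 13.0284 = 166.9716.

13.03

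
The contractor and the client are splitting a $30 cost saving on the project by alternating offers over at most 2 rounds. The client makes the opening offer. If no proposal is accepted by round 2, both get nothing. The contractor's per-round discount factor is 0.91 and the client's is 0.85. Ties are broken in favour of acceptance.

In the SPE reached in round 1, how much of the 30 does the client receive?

2.7

Round 2 (the contractor proposes): rejection yields 0 for the client; the contractor offers 0 and keeps 30.
Round 1 (the client proposes): the contractor can get 30 next round, worth 0.91 × 30 = 27.3 now. The client offers 27.3 and keeps 30 − 27.3 = 2.7.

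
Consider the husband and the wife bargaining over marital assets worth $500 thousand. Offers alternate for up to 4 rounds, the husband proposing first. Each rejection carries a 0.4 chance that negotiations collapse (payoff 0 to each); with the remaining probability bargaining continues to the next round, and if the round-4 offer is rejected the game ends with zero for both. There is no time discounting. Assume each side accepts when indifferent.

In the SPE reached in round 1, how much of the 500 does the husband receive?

272

Round 4 (the wife proposes): the husband will accept anything ≥ 0, so the wife offers 0 and keeps 500.
Round 3 (the husband proposes): rejecting gives the wife an expected 0.6 × 500 = 300; the husband offers that and keeps 200.
Round 2 (the wife proposes): rejecting gives the husband an expected 0.6 × 200 = 120; the wife offers that and keeps 380.
Round 1 (the husband proposes): rejecting gives the wife an expected 0.6 × 380 = 228. The husband offers 228 and keeps 500 − 228 = 272.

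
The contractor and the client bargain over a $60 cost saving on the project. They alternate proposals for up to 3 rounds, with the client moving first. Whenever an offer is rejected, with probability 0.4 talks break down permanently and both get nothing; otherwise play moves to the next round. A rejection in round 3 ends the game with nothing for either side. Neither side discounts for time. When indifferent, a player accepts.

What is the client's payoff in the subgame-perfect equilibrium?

45.6

By backward induction:
Round 3 (the client proposes): rejection yields 0 for the contractor; the client offers 0 and keeps 60.
Round 2 (the contractor proposes): rejecting gives the client an expected 0.6 × 60 = 36. The contractor offers 36 and keeps 60 − 36 = 24.
Round 1 (the client proposes): rejecting gives the contractor an expected 0.6 × 24 = 14.4; the client offers that and keeps 45.6.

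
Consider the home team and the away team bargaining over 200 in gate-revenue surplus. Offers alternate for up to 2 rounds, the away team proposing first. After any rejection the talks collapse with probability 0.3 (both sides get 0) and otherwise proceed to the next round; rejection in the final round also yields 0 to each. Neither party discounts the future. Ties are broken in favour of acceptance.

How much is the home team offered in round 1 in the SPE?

Round 2 (the home team proposes): the away team will accept anything ≥ 0, so the home team offers 0 and keeps 200.
Round 1 (the away team proposes): rejecting gives the home team an expected 0.7 × 200 = 140, so the away team offers 140, keeping 60.

140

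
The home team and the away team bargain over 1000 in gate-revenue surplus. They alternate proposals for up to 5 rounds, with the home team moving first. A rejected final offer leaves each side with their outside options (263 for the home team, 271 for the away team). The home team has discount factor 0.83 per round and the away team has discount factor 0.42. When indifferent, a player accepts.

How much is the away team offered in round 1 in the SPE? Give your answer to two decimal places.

129.22

Round 5 (the home team proposes): the away team gets 271 if talks fail, so the home team offers 271 and keeps 729.
Round 4 (the away team proposes): the home team can get 729 next round, worth 0.83 × 729 = 605.07 now. The away team offers 605.07 and keeps 1000 − 605.07 = 394.93.
Round 3 (the home team proposes): the away team can get 394.93 next round, worth 0.42 × 394.93 = 165.8706 now. The home team offers 165.8706 and keeps 1000 − 165.8706 = 834.1294.
Round 2 (the away team proposes): the home team can get 834.1294 next round, worth 0.83 × 834.1294 = 692.327402 now, so the away team offers 692.327402, keeping 307.672598.
Round 1 (the home team proposes): the away team can get 307.672598 next round, worth 0.42 × 307.672598 = 129.22249116 now, so the home team offers 129.22249116, keeping 870.77750884.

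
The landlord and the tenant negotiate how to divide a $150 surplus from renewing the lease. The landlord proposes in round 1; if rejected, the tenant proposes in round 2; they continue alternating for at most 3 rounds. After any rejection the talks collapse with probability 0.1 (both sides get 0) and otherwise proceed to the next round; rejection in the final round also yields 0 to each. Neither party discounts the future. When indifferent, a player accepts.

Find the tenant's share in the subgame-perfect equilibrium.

13.5

Round 3 (the landlord proposes): the tenant will accept anything ≥ 0, so the landlord offers 0 and keeps 150.
Round 2 (the tenant proposes): rejecting gives the landlord an expected 0.9 × 150 = 135, so the tenant offers 135, keeping 15.
Round 1 (the landlord proposes): rejecting gives the tenant an expected 0.9 × 15 = 13.5; the landlord offers that and keeps 136.5.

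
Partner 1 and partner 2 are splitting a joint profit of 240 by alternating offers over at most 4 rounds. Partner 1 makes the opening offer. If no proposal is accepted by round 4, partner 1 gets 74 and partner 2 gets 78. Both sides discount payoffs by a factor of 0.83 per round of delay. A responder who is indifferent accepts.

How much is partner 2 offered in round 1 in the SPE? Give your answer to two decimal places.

Round 4 (partner 2 proposes): partner 1 gets 74 if talks fail, so partner 2 offers 74 and keeps 166.
Round 3 (partner 1 proposes): partner 2 can get 166 next round, worth 0.83 × 166 = 137.78 now, so partner 1 offers 137.78, keeping 102.22.
Round 2 (partner 2 proposes): partner 1 can get 102.22 next round, worth 0.83 × 102.22 = 84.8426 now. Partner 2 offers 84.8426 and keeps 240 − 84.8426 = 155.1574.
Round 1 (partner 1 proposes): partner 2 can get 155.1574 next round, worth 0.83 × 155.1574 = 128.780642 now. Partner 1 offers 128.780642 and keeps 240 − 128.780642 = 111.219358.

128.78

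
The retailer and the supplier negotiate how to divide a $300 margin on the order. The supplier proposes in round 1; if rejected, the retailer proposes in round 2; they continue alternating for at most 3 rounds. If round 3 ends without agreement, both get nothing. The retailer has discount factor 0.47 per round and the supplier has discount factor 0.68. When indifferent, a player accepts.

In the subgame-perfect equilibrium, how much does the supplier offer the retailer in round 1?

45.12

Solve by backward induction from round 3.
Round 3 (the supplier proposes): rejection yields 0 for the retailer; the supplier offers 0 and keeps 300.
Round 2 (the retailer proposes): the supplier can get 300 next round, worth 0.68 × 300 = 204 now; the retailer offers that and keeps 96.
Round 1 (the supplier proposes): the retailer can get 96 next round, worth 0.47 × 96 = 45.12 now, so the supplier offers 45.12, keeping 254.88.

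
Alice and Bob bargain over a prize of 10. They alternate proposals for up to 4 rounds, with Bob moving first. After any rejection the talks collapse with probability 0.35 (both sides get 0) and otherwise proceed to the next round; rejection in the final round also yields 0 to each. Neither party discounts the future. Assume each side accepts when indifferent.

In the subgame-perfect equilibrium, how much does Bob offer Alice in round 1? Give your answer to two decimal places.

By backward induction:
Round 4 (Alice proposes): rejection yields 0 for Bob; Alice offers 0 and keeps 10.
Round 3 (Bob proposes): rejecting gives Alice an expected 0.65 × 10 = 6.5; Bob offers that and keeps 3.5.
Round 2 (Alice proposes): rejecting gives Bob an expected 0.65 × 3.5 = 2.275; Alice offers that and keeps 7.725.
Round 1 (Bob proposes): rejecting gives Alice an expected 0.65 × 7.725 = 5.02125, so Bob offers 5.02125, keeping 4.97875.

5.02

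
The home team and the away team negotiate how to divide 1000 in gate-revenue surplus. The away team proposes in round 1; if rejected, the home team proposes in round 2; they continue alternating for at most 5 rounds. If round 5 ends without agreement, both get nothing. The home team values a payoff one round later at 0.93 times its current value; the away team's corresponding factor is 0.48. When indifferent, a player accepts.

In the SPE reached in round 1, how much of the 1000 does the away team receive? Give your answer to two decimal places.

Round 5 (the away team proposes): rejection yields 0 for the home team; the away team offers 0 and keeps 1000.
Round 4 (the home team proposes): the away team can get 1000 next round, worth 0.48 × 1000 = 480 now, so the home team offers 480, keeping 520.
Round 3 (the away team proposes): the home team can get 520 next round, worth 0.93 × 520 = 483.6 now. The away team offers 483.6 and keeps 1000 − 483.6 = 516.4.
Round 2 (the home team proposes): the away team can get 516.4 next round, worth 0.48 × 516.4 = 247.872 now. The home team offers 247.872 and keeps 1000 − 247.872 = 752.128.
Round 1 (the away team proposes): the home team can get 752.128 next round, worth 0.93 × 752.128 = 699.47904 now; the away team offers that and keeps 300.52096.

300.52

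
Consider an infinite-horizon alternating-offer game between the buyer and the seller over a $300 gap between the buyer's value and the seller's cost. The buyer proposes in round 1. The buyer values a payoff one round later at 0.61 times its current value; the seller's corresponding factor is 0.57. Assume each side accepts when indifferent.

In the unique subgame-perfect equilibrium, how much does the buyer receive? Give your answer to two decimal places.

When the buyer proposes, the seller accepts any offer worth at least 0.57 times what the seller would get by proposing next round; and vice versa.
This gives x = 300 − 0.57y and y = 300 − 0.61x, where x and y are each side's share when it proposes.
Hence (1 − 0.57·0.61)x = 300(1 − 0.57), i.e. 0.6523·x = 129.
x ≈ 197.7618; the seller's share is 300 − x ≈ 102.2382.

197.76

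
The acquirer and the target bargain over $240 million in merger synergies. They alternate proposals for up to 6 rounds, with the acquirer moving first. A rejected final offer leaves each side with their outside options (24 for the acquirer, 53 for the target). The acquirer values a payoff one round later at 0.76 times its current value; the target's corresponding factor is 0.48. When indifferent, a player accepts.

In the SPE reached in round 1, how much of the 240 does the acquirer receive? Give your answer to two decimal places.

Round 6 (the target proposes): the acquirer gets 24 if talks fail, so the target offers 24 and keeps 216.
Round 5 (the acquirer proposes): the target can get 216 next round, worth 0.48 × 216 = 103.68 now. The acquirer offers 103.68 and keeps 240 − 103.68 = 136.32.
Round 4 (the target proposes): the acquirer can get 136.32 next round, worth 0.76 × 136.32 = 103.6032 now; the target offers that and keeps 136.3968.
Round 3 (the acquirer proposes): the target can get 136.3968 next round, worth 0.48 × 136.3968 = 65.470464 now. The acquirer offers 65.470464 and keeps 240 − 65.470464 = 174.529536.
Round 2 (the target proposes): the acquirer can get 174.529536 next round, worth 0.76 × 174.529536 = 132.64244736 now. The target offers 132.64244736 and keeps 240 − 132.64244736 = 107.35755264.
Round 1 (the acquirer proposes): the target can get 107.35755264 next round, worth 0.48 × 107.35755264 = 51.5316252672 now. The acquirer offers 51.5316252672 and keeps 240 − 51.5316252672 = 188.4683747328.

188.47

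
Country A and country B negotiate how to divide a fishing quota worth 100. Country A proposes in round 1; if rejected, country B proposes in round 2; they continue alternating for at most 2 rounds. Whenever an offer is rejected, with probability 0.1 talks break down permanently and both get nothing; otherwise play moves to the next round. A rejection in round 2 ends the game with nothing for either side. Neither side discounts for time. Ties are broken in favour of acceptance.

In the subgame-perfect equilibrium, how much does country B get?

Round 2 (country B proposes): country A will accept anything ≥ 0, so country B offers 0 and keeps 100.
Round 1 (country A proposes): rejecting gives country B an expected 0.9 × 100 = 90, so country A offers 90, keeping 10.

90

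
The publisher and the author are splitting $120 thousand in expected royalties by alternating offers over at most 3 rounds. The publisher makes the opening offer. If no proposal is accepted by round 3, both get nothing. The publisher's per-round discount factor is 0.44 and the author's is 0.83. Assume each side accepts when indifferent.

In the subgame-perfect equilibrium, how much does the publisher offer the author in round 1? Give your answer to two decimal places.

Round 3 (the publisher proposes): rejection yields 0 for the author; the publisher offers 0 and keeps 120.
Round 2 (the author proposes): the publisher can get 120 next round, worth 0.44 × 120 = 52.8 now, so the author offers 52.8, keeping 67.2.
Round 1 (the publisher proposes): the author can get 67.2 next round, worth 0.83 × 67.2 = 55.776 now, so the publisher offers 55.776, keeping 64.224.

55.78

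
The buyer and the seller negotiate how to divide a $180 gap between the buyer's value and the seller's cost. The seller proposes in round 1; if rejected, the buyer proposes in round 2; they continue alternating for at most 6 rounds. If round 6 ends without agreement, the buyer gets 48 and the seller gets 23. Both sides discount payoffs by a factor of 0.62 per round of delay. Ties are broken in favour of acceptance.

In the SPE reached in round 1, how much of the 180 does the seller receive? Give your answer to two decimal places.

106.91

Round 6 (the buyer proposes): the seller gets 23 if talks fail, so the buyer offers 23 and keeps 157.
Round 5 (the seller proposes): the buyer can get 157 next round, worth 0.62 × 157 = 97.34 now. The seller offers 97.34 and keeps 180 − 97.34 = 82.66.
Round 4 (the buyer proposes): the seller can get 82.66 next round, worth 0.62 × 82.66 = 51.2492 now; the buyer offers that and keeps 128.7508.
Round 3 (the seller proposes): the buyer can get 128.7508 next round, worth 0.62 × 128.7508 = 79.825496 now. The seller offers 79.825496 and keeps 180 − 79.825496 = 100.174504.
Round 2 (the buyer proposes): the seller can get 100.174504 next round, worth 0.62 × 100.174504 = 62.10819248 now, so the buyer offers 62.10819248, keeping 117.89180752.
Round 1 (the seller proposes): the buyer can get 117.89180752 next round, worth 0.62 × 117.89180752 = 73.0929206624 now. The seller offers 73.0929206624 and keeps 180 − 73.0929206624 = 106.9070793376.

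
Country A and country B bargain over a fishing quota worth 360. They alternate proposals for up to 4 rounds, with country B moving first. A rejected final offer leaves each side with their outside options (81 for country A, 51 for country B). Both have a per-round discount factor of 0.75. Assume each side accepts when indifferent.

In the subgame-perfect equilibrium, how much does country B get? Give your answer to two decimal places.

162.14

Round 4 (country A proposes): country B gets 51 if talks fail, so country A offers 51 and keeps 309.
Round 3 (country B proposes): country A can get 309 next round, worth 0.75 × 309 = 231.75 now. Country B offers 231.75 and keeps 360 − 231.75 = 128.25.
Round 2 (country A proposes): country B can get 128.25 next round, worth 0.75 × 128.25 = 96.1875 now. Country A offers 96.1875 and keeps 360 − 96.1875 = 263.8125.
Round 1 (country B proposes): country A can get 263.8125 next round, worth 0.75 × 263.8125 = 197.859375 now; country B offers that and keeps 162.140625.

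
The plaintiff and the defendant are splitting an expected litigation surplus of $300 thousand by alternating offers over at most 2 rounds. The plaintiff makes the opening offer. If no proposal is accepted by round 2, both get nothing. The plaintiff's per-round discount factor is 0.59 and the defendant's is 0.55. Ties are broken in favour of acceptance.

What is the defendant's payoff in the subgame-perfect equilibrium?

Round 2 (the defendant proposes): rejection yields 0 for the plaintiff; the defendant offers 0 and keeps 300.
Round 1 (the plaintiff proposes): the defendant can get 300 next round, worth 0.55 × 300 = 165 now; the plaintiff offers that and keeps 135.

165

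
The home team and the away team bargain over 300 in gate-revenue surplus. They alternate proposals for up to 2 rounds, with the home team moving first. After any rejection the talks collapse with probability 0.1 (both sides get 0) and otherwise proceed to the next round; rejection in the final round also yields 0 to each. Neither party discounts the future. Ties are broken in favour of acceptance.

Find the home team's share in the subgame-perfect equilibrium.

30

Round 2 (the away team proposes): the home team will accept anything ≥ 0, so the away team offers 0 and keeps 300.
Round 1 (the home team proposes): rejecting gives the away team an expected 0.9 × 300 = 270. The home team offers 270 and keeps 300 − 270 = 30.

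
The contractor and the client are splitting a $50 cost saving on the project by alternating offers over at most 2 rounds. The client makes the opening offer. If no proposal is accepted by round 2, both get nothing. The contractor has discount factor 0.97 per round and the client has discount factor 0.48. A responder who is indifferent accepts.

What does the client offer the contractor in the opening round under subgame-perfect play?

Work backward from the last round.
Round 2 (the contractor proposes): rejection yields 0 for the client; the contractor offers 0 and keeps 50.
Round 1 (the client proposes): the contractor can get 50 next round, worth 0.97 × 50 = 48.5 now; the client offers that and keeps 1.5.

48.5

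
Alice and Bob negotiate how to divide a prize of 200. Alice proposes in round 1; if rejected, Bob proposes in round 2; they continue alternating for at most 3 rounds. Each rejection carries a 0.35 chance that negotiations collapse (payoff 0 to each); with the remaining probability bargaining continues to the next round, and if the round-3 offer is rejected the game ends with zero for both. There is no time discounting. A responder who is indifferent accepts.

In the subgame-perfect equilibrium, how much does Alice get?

154.5

By backward induction:
Round 3 (Alice proposes): rejection yields 0 for Bob; Alice offers 0 and keeps 200.
Round 2 (Bob proposes): rejecting gives Alice an expected 0.65 × 200 = 130, so Bob offers 130, keeping 70.
Round 1 (Alice proposes): rejecting gives Bob an expected 0.65 × 70 = 45.5; Alice offers that and keeps 154.5.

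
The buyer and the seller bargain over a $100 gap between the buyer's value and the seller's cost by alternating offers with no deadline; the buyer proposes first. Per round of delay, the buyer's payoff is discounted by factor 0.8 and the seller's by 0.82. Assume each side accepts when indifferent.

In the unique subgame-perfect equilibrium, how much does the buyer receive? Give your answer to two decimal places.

52.33

When the buyer proposes, the seller accepts any offer worth at least 0.82 times what the seller would get by proposing next round; and vice versa.
This gives x = 100 − 0.82y and y = 100 − 0.8x, where x and y are each side's share when it proposes.
Hence (1 − 0.82·0.8)x = 100(1 − 0.82), i.e. 0.344·x = 18.
x ≈ 52.3256; the seller's share is 100 − x ≈ 47.6744.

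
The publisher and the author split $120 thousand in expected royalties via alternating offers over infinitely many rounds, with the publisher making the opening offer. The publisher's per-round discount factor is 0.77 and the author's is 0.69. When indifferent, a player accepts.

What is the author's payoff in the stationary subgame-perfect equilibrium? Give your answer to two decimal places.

In a stationary SPE each proposer offers the other exactly their discounted continuation value.
If the publisher keeps x when proposing and the author keeps y when proposing, then x = 120 − 0.69y and y = 120 − 0.77x.
Solving: x = 120(1 − 0.69) / (1 − 0.77·0.69) = 37.2 / 0.4687 ≈ 79.3685.
The author gets 120 − 79.3685 ≈ 40.6315.

40.63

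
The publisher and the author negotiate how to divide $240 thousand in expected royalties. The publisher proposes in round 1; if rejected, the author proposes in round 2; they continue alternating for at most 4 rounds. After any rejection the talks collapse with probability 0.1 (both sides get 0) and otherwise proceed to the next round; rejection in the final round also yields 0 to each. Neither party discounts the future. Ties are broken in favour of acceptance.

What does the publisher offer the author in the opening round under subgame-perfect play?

By backward induction:
Round 4 (the author proposes): rejection yields 0 for the publisher; the author offers 0 and keeps 240.
Round 3 (the publisher proposes): rejecting gives the author an expected 0.9 × 240 = 216, so the publisher offers 216, keeping 24.
Round 2 (the author proposes): rejecting gives the publisher an expected 0.9 × 24 = 21.6, so the author offers 21.6, keeping 218.4.
Round 1 (the publisher proposes): rejecting gives the author an expected 0.9 × 218.4 = 196.56, so the publisher offers 196.56, keeping 43.44.

196.56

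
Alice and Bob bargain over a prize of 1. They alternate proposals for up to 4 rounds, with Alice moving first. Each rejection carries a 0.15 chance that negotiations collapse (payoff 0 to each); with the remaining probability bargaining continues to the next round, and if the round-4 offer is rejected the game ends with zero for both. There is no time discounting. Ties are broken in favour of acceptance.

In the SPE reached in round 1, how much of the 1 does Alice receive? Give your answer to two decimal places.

0.26

Round 4 (Bob proposes): rejection yields 0 for Alice; Bob offers 0 and keeps 1.
Round 3 (Alice proposes): rejecting gives Bob an expected 0.85 × 1 = 0.85. Alice offers 0.85 and keeps 1 − 0.85 = 0.15.
Round 2 (Bob proposes): rejecting gives Alice an expected 0.85 × 0.15 = 0.1275, so Bob offers 0.1275, keeping 0.8725.
Round 1 (Alice proposes): rejecting gives Bob an expected 0.85 × 0.8725 = 0.741625, so Alice offers 0.741625, keeping 0.258375.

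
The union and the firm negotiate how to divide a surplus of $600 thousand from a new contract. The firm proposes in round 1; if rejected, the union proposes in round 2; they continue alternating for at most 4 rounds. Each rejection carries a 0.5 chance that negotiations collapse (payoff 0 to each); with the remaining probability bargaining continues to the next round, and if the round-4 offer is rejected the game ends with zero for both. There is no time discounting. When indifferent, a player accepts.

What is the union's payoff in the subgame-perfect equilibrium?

Round 4 (the union proposes): the firm will accept anything ≥ 0, so the union offers 0 and keeps 600.
Round 3 (the firm proposes): rejecting gives the union an expected 0.5 × 600 = 300. The firm offers 300 and keeps 600 − 300 = 300.
Round 2 (the union proposes): rejecting gives the firm an expected 0.5 × 300 = 150. The union offers 150 and keeps 600 − 150 = 450.
Round 1 (the firm proposes): rejecting gives the union an expected 0.5 × 450 = 225. The firm offers 225 and keeps 600 − 225 = 375.

225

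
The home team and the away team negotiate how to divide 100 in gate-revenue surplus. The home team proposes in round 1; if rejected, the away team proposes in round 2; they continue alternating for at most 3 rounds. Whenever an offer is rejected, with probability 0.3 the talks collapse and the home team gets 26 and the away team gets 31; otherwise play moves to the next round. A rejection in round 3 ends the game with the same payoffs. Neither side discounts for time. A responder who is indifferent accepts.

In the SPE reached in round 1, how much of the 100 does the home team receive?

59.97

Round 3 (the home team proposes): the away team gets 31 if talks fail, so the home team offers 31 and keeps 69.
Round 2 (the away team proposes): rejecting gives the home team an expected 0.7 × 69 + 0.3 × 26 = 56.1; the away team offers that and keeps 43.9.
Round 1 (the home team proposes): rejecting gives the away team an expected 0.7 × 43.9 + 0.3 × 31 = 40.03, so the home team offers 40.03, keeping 59.97.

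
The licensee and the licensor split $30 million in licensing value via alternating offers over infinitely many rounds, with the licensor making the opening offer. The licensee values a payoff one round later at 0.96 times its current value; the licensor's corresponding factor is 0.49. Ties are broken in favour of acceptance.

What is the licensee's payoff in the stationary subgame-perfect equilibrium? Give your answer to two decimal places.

27.73

In a stationary SPE each proposer offers the other exactly their discounted continuation value.
If the licensor keeps x when proposing and the licensee keeps y when proposing, then x = 30 − 0.96y and y = 30 − 0.49x.
Solving: x = 30(1 − 0.96) / (1 − 0.49·0.96) = 1.2 / 0.5296 ≈ 2.2659.
The licensee gets 30 − 2.2659 ≈ 27.7341.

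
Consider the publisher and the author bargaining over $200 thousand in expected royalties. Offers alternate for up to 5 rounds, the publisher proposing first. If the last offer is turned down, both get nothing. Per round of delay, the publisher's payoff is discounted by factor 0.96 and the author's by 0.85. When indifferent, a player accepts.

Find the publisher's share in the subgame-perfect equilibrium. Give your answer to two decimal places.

Solve by backward induction from round 5.
Round 5 (the publisher proposes): the author will accept anything ≥ 0, so the publisher offers 0 and keeps 200.
Round 4 (the author proposes): the publisher can get 200 next round, worth 0.96 × 200 = 192 now. The author offers 192 and keeps 200 − 192 = 8.
Round 3 (the publisher proposes): the author can get 8 next round, worth 0.85 × 8 = 6.8 now. The publisher offers 6.8 and keeps 200 − 6.8 = 193.2.
Round 2 (the author proposes): the publisher can get 193.2 next round, worth 0.96 × 193.2 = 185.472 now. The author offers 185.472 and keeps 200 − 185.472 = 14.528.
Round 1 (the publisher proposes): the author can get 14.528 next round, worth 0.85 × 14.528 = 12.3488 now, so the publisher offers 12.3488, keeping 187.6512.

187.65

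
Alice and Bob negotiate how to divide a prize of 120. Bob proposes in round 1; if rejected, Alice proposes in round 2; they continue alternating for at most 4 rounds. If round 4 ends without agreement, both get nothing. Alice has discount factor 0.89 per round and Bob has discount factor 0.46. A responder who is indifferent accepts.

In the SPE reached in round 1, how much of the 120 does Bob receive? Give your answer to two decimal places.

Round 4 (Alice proposes): rejection yields 0 for Bob; Alice offers 0 and keeps 120.
Round 3 (Bob proposes): Alice can get 120 next round, worth 0.89 × 120 = 106.8 now; Bob offers that and keeps 13.2.
Round 2 (Alice proposes): Bob can get 13.2 next round, worth 0.46 × 13.2 = 6.072 now. Alice offers 6.072 and keeps 120 − 6.072 = 113.928.
Round 1 (Bob proposes): Alice can get 113.928 next round, worth 0.89 × 113.928 = 101.39592 now. Bob offers 101.39592 and keeps 120 − 101.39592 = 18.60408.

18.60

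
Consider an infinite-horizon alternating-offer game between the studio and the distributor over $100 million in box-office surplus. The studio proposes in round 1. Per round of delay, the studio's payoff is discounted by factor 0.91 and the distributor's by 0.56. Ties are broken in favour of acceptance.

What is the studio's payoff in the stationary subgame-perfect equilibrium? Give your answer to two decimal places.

In a stationary SPE each proposer offers the other exactly their discounted continuation value.
If the studio keeps x when proposing and the distributor keeps y when proposing, then x = 100 − 0.56y and y = 100 − 0.91x.
Solving: x = 100(1 − 0.56) / (1 − 0.91·0.56) = 44 / 0.4904 ≈ 89.7227.
The distributor gets 100 − 89.7227 ≈ 10.2773.

89.72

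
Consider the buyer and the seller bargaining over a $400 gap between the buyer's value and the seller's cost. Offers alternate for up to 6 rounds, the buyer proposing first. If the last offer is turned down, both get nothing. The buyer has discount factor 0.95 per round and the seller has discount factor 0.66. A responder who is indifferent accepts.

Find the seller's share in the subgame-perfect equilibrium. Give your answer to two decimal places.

125.26

Round 6 (the seller proposes): the buyer will accept anything ≥ 0, so the seller offers 0 and keeps 400.
Round 5 (the buyer proposes): the seller can get 400 next round, worth 0.66 × 400 = 264 now. The buyer offers 264 and keeps 400 − 264 = 136.
Round 4 (the seller proposes): the buyer can get 136 next round, worth 0.95 × 136 = 129.2 now; the seller offers that and keeps 270.8.
Round 3 (the buyer proposes): the seller can get 270.8 next round, worth 0.66 × 270.8 = 178.728 now. The buyer offers 178.728 and keeps 400 − 178.728 = 221.272.
Round 2 (the seller proposes): the buyer can get 221.272 next round, worth 0.95 × 221.272 = 210.2084 now; the seller offers that and keeps 189.7916.
Round 1 (the buyer proposes): the seller can get 189.7916 next round, worth 0.66 × 189.7916 = 125.262456 now; the buyer offers that and keeps 274.737544.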